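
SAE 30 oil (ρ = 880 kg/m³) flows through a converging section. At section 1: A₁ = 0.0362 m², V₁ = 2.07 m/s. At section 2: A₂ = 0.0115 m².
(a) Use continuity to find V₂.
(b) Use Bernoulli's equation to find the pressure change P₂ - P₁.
(a) Continuity: A₁V₁=A₂V₂ -> V₂=A₁V₁/A₂=0.0362*2.07/0.0115=6.52 m/s
(b) Bernoulli: P₂-P₁=0.5*rho*(V₁^2-V₂^2)/1000=0.5*880*(2.07^2-6.52^2)/1000=-16.82 kPa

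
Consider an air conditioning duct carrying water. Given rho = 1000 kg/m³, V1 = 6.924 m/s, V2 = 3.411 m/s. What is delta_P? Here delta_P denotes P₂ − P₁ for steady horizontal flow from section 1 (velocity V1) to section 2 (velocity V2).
Formula: \Delta P = \frac{1}{2} \rho (V_1^2 - V_2^2)
delta_P = 0.5·1000·(6.924² − 3.411²)/1000 = 18.15 kPa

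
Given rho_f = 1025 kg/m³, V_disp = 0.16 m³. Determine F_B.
Formula: F_B = \rho_f g V_{disp}
F_B = 1025·9.81·0.16 = 1609 N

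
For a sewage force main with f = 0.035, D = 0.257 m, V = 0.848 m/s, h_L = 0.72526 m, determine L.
Formula: h_L = f \frac{L}{D} \frac{V^2}{2g}
Substituting knowns: 0.72526 = 0.035·(L/0.257)·0.848²/(2·9.81)
Solving for L: L = 0.72526·2·9.81·0.257/(0.035·0.848²) = 145.3 m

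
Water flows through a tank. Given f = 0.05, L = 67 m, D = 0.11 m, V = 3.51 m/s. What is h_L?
Formula: h_L = f \frac{L}{D} \frac{V^2}{2g}
h_L = 0.05·(67/0.11)·3.51²/(2·9.81) = 19.12 m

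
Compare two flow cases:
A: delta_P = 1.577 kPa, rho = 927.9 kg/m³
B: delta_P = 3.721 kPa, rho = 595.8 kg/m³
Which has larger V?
V(A) = 1.844 m/s, V(B) = 3.534 m/s. Answer: B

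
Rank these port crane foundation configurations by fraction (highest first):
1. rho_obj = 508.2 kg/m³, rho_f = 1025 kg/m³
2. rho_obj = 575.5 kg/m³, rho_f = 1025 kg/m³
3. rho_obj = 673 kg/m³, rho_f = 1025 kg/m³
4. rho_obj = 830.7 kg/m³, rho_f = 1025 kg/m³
Case 1: fraction = 0.4958
Case 2: fraction = 0.5615
Case 3: fraction = 0.6566
Case 4: fraction = 0.8104
Ranking (highest first): 4, 3, 2, 1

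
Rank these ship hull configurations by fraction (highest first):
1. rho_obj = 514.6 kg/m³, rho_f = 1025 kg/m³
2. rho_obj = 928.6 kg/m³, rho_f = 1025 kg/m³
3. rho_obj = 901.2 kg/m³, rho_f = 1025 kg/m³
Case 1: fraction = 0.502
Case 2: fraction = 0.906
Case 3: fraction = 0.8792
Ranking (highest first): 2, 3, 1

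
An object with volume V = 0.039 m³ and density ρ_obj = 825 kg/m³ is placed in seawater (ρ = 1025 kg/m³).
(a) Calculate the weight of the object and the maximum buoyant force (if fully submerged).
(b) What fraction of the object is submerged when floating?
(a) W=rho_obj*g*V=825*9.81*0.039=315.6 N; F_B(max)=rho*g*V=1025*9.81*0.039=392.2 N
(b) Floating fraction=rho_obj/rho=825/1025=0.805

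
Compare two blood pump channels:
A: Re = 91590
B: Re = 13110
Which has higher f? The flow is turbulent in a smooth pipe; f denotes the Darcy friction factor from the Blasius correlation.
f(A) = 0.01816, f(B) = 0.02953. Answer: B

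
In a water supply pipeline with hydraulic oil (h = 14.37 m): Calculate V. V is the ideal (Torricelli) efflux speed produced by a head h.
Formula: V = \sqrt{2 g h}
V = √(2·9.81·14.37) = 16.79 m/s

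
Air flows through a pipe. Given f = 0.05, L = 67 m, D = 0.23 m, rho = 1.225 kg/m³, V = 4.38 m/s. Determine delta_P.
Formula: \Delta P = f \frac{L}{D} \frac{\rho V^2}{2}
delta_P = 0.05·(67/0.23)·0.5·1.225·4.38²/1000 = 0.1711 kPa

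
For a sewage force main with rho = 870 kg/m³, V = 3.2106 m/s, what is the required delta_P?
Formula: V = \sqrt{\frac{2 \Delta P}{\rho}}
Substituting knowns: 3.2106 = √(2·(delta_P·1000)/870)
Solving for delta_P: delta_P = 3.2106²·870/2/1000 = 4.484 kPa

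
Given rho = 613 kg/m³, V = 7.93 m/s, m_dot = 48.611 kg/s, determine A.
Formula: \dot{m} = \rho A V
Substituting knowns: 48.611 = 613·A·7.93
Solving for A: A = 48.611/(613·7.93) = 0.01 m²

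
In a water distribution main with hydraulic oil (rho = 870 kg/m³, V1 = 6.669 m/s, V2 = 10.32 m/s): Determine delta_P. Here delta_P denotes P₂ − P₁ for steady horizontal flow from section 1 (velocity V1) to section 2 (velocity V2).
Formula: \Delta P = \frac{1}{2} \rho (V_1^2 - V_2^2)
delta_P = 0.5·870·(6.669² − 10.32²)/1000 = -26.98 kPa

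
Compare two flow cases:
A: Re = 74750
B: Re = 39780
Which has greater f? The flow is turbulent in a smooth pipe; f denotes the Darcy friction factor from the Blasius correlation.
f(A) = 0.01911, f(B) = 0.02238. Answer: B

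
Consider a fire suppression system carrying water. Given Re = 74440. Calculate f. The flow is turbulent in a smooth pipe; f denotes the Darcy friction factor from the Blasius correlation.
Formula: f = \frac{0.316}{Re^{0.25}}
f = 0.316/74440^0.25 = 0.01913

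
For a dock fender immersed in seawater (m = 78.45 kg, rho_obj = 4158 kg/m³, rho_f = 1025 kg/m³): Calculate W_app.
Formula: W_{app} = mg\left(1 - \frac{\rho_f}{\rho_{obj}}\right)
W_app = 78.45·9.81·(1 − 1025/4158) = 579.9 N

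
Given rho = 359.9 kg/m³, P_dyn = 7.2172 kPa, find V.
Formula: P_{dyn} = \frac{1}{2} \rho V^2
Substituting knowns: 7.2172 = 0.5·359.9·V²/1000
Solving for V: V = √(2·(7.2172·1000)/359.9) = 6.333 m/s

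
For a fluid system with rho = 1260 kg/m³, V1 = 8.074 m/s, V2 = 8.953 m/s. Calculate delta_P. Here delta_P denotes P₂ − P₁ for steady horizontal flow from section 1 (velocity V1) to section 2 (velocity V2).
Formula: \Delta P = \frac{1}{2} \rho (V_1^2 - V_2^2)
delta_P = 0.5·1260·(8.074² − 8.953²)/1000 = -9.429 kPa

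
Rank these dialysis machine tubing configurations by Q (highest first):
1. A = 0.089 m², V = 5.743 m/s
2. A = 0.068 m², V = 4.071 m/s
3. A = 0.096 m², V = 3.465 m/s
Case 1: Q = 511.1 L/s
Case 2: Q = 276.8 L/s
Case 3: Q = 332.6 L/s
Ranking (highest first): 1, 3, 2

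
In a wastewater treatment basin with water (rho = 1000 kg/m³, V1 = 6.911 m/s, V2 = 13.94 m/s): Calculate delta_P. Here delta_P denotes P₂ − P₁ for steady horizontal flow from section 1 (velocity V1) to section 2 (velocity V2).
Formula: \Delta P = \frac{1}{2} \rho (V_1^2 - V_2^2)
delta_P = 0.5·1000·(6.911² − 13.94²)/1000 = -73.28 kPa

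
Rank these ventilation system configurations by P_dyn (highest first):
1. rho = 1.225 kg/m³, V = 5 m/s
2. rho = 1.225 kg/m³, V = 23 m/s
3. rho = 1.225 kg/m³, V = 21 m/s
Case 1: P_dyn = 0.01531 kPa
Case 2: P_dyn = 0.324 kPa
Case 3: P_dyn = 0.2701 kPa
Ranking (highest first): 2, 3, 1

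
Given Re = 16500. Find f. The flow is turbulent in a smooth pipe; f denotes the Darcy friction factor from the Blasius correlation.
Formula: f = \frac{0.316}{Re^{0.25}}
f = 0.316/16500^0.25 = 0.02788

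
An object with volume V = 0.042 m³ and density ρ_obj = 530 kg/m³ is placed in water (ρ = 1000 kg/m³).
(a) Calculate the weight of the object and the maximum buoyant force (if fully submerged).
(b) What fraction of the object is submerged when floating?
(a) W=rho_obj*g*V=530*9.81*0.042=218.4 N; F_B(max)=rho*g*V=1000*9.81*0.042=412.0 N
(b) Floating fraction=rho_obj/rho=530/1000=0.530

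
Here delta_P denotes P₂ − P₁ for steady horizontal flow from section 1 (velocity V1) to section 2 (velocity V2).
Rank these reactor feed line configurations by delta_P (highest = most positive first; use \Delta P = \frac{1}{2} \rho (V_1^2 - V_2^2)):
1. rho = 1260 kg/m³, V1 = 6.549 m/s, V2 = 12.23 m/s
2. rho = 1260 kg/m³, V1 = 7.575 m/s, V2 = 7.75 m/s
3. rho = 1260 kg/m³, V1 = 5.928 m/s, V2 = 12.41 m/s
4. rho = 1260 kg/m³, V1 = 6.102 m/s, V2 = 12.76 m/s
Case 1: delta_P = -67.21 kPa
Case 2: delta_P = -1.69 kPa
Case 3: delta_P = -74.89 kPa
Case 4: delta_P = -79.12 kPa
Ranking (highest first): 2, 1, 3, 4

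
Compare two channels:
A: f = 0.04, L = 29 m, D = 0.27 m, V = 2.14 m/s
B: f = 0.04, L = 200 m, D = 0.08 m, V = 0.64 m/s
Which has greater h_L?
h_L(A) = 1.003 m, h_L(B) = 2.088 m. Answer: B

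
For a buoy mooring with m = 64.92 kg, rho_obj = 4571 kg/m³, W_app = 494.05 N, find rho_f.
Formula: W_{app} = mg\left(1 - \frac{\rho_f}{\rho_{obj}}\right)
Substituting knowns: 494.05 = 64.92·9.81·(1 − rho_f/4571)
Solving for rho_f: rho_f = 4571·(1 − 494.05/(64.92·9.81)) = 1025 kg/m³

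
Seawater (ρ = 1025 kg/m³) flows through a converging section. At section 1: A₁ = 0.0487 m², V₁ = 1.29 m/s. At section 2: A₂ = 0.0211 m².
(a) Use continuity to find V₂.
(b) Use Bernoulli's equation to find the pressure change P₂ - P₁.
(a) Continuity: A₁V₁=A₂V₂ -> V₂=A₁V₁/A₂=0.0487*1.29/0.0211=2.98 m/s
(b) Bernoulli: P₂-P₁=0.5*rho*(V₁^2-V₂^2)/1000=0.5*1025*(1.29^2-2.98^2)/1000=-3.698 kPa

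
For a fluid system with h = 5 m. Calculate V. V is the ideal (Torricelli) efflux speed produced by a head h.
Formula: V = \sqrt{2 g h}
V = √(2·9.81·5) = 9.905 m/s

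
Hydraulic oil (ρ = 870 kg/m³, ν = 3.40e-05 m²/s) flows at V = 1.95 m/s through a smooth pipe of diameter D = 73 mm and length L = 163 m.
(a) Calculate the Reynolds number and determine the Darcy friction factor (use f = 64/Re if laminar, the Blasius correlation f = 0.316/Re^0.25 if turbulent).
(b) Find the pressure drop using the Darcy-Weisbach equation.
(a) Re = V·D/ν = 1.95·0.073/3.40e-05 = 4186.8 → turbulent (Re > 4000); f = 0.316/Re^0.25 = 0.316/4186.8^0.25 = 0.039284
(b) Darcy-Weisbach: ΔP = f·(L/D)·½ρV²/1000 = 0.039284·(163/0.073)·½·870·1.95²/1000 = 145.1 kPa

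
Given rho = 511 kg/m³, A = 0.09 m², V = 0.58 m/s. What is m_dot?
Formula: \dot{m} = \rho A V
m_dot = 511·0.09·0.58 = 26.67 kg/s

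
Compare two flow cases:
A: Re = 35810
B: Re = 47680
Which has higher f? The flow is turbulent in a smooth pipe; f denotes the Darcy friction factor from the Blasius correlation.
f(A) = 0.02297, f(B) = 0.02138. Answer: A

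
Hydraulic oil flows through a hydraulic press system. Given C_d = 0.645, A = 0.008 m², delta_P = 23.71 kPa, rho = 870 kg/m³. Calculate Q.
Formula: Q = C_d A \sqrt{\frac{2 \Delta P}{\rho}}
Q = 0.645·0.008·√(2·(23.71·1000)/870)·1000 = 38.1 L/s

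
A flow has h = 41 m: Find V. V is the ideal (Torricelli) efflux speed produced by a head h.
Formula: V = \sqrt{2 g h}
V = √(2·9.81·41) = 28.36 m/s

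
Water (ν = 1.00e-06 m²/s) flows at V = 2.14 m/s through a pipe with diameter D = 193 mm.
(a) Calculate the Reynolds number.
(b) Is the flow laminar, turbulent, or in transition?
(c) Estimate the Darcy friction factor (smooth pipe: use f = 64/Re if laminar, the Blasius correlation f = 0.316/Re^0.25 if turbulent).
(a) Re = V·D/ν = 2.14·0.193/1.00e-06 = 413020
(b) Flow regime: turbulent (Re > 4000)
(c) Friction factor: f = 0.316/Re^0.25 = 0.316/413020^0.25 = 0.01247 (Blasius is strictly valid for Re ≲ 1e5; used here as the smooth-pipe estimate the problem specifies)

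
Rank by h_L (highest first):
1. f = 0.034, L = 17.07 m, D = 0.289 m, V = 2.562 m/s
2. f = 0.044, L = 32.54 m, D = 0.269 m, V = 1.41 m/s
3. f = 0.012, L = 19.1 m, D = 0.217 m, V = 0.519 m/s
Case 1: h_L = 0.6719 m
Case 2: h_L = 0.5393 m
Case 3: h_L = 0.0145 m
Ranking (highest first): 1, 2, 3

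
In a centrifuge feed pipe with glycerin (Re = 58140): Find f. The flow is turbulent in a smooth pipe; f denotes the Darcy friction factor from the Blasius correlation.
Formula: f = \frac{0.316}{Re^{0.25}}
f = 0.316/58140^0.25 = 0.02035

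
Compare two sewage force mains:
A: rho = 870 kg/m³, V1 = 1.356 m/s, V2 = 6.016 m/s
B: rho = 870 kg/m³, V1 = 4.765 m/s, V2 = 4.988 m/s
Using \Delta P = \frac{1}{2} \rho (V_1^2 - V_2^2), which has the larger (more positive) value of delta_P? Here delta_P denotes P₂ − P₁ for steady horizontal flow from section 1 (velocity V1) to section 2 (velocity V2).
delta_P(A) = -14.94 kPa, delta_P(B) = -0.9461 kPa. Answer: B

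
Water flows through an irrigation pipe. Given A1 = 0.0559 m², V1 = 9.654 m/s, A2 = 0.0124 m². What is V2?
Formula: V_2 = \frac{A_1 V_1}{A_2}
V2 = 0.0559·9.654/0.0124 = 43.52 m/s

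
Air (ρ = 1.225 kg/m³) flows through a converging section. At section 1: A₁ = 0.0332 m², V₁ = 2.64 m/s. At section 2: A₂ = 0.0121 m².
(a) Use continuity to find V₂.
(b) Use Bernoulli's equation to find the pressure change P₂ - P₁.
(a) Continuity: A₁V₁=A₂V₂ -> V₂=A₁V₁/A₂=0.0332*2.64/0.0121=7.24 m/s
(b) Bernoulli: P₂-P₁=0.5*rho*(V₁^2-V₂^2)/1000=0.5*1.225*(2.64^2-7.24^2)/1000=-0.02784 kPa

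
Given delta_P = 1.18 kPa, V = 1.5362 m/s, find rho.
Formula: V = \sqrt{\frac{2 \Delta P}{\rho}}
Substituting knowns: 1.5362 = √(2·(1.18·1000)/rho)
Solving for rho: rho = 2·(1.18·1000)/1.5362² = 1000 kg/m³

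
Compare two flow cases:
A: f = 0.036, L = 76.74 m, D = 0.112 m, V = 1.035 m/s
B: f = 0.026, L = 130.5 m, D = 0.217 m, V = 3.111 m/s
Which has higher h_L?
h_L(A) = 1.347 m, h_L(B) = 7.713 m. Answer: B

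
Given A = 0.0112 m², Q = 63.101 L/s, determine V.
Formula: Q = A V
Substituting knowns: 63.101 = 0.0112·V·1000
Solving for V: V = (63.101/1000)/0.0112 = 5.634 m/s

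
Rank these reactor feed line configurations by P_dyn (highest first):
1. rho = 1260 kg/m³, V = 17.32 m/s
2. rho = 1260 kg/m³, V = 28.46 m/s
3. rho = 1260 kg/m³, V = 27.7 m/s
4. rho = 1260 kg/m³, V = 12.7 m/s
Case 1: P_dyn = 189 kPa
Case 2: P_dyn = 510.3 kPa
Case 3: P_dyn = 483.4 kPa
Case 4: P_dyn = 101.6 kPa
Ranking (highest first): 2, 3, 1, 4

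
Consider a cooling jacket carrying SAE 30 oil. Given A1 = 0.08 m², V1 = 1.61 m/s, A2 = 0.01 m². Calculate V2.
Formula: V_2 = \frac{A_1 V_1}{A_2}
V2 = 0.08·1.61/0.01 = 12.88 m/s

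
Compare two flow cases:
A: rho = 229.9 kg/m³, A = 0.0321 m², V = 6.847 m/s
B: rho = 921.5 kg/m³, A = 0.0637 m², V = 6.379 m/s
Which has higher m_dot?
m_dot(A) = 50.53 kg/s, m_dot(B) = 374.4 kg/s. Answer: B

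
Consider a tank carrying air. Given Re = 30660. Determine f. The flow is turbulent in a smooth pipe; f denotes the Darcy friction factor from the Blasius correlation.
Formula: f = \frac{0.316}{Re^{0.25}}
f = 0.316/30660^0.25 = 0.02388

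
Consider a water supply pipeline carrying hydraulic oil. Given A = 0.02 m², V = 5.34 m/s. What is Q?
Formula: Q = A V
Q = 0.02·5.34·1000 = 106.8 L/s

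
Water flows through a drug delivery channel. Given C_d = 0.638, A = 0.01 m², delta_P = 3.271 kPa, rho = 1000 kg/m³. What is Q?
Formula: Q = C_d A \sqrt{\frac{2 \Delta P}{\rho}}
Q = 0.638·0.01·√(2·(3.271·1000)/1000)·1000 = 16.32 L/s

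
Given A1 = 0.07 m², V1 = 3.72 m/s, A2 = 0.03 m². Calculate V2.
Formula: V_2 = \frac{A_1 V_1}{A_2}
V2 = 0.07·3.72/0.03 = 8.68 m/s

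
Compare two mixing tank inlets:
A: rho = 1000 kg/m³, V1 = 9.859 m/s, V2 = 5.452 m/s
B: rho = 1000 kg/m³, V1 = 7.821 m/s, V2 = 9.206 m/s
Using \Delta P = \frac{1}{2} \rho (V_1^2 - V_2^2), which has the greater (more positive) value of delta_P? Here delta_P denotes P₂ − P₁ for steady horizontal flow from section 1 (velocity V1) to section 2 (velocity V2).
delta_P(A) = 33.74 kPa, delta_P(B) = -11.79 kPa. Answer: A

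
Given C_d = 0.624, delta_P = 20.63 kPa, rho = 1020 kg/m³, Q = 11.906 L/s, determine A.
Formula: Q = C_d A \sqrt{\frac{2 \Delta P}{\rho}}
Substituting knowns: 11.906 = 0.624·A·√(2·(20.63·1000)/1020)·1000
Solving for A: A = (11.906/1000)/(0.624·√(2·(20.63·1000)/1020)) = 0.003 m²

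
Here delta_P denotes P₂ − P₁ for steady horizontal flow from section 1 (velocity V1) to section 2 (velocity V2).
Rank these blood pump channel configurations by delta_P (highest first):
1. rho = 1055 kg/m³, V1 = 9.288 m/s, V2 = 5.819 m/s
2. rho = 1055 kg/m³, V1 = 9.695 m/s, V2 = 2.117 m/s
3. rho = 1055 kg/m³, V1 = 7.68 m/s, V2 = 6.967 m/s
Case 1: delta_P = 27.64 kPa
Case 2: delta_P = 47.22 kPa
Case 3: delta_P = 5.509 kPa
Ranking (highest first): 2, 1, 3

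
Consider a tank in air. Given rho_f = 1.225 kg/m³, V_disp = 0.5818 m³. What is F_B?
Formula: F_B = \rho_f g V_{disp}
F_B = 1.225·9.81·0.5818 = 6.992 N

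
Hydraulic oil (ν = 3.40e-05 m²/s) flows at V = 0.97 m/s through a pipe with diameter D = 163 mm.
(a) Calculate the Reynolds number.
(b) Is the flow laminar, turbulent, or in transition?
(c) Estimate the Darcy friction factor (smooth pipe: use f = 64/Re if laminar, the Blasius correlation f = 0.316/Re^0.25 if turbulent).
(a) Re = V·D/ν = 0.97·0.163/3.40e-05 = 4650.3
(b) Flow regime: turbulent (Re > 4000)
(c) Friction factor: f = 0.316/Re^0.25 = 0.316/4650.3^0.25 = 0.03827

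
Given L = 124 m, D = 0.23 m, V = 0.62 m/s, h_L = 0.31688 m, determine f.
Formula: h_L = f \frac{L}{D} \frac{V^2}{2g}
Substituting knowns: 0.31688 = f·(124/0.23)·0.62²/(2·9.81)
Solving for f: f = 0.31688·2·9.81/((124/0.23)·0.62²) = 0.03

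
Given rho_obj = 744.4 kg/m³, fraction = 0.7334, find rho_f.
Formula: f_{sub} = \frac{\rho_{obj}}{\rho_f}
Substituting knowns: 0.7334 = 744.4/rho_f
Solving for rho_f: rho_f = 744.4/0.7334 = 1015 kg/m³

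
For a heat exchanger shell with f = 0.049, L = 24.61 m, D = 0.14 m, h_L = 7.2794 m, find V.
Formula: h_L = f \frac{L}{D} \frac{V^2}{2g}
Substituting knowns: 7.2794 = 0.049·(24.61/0.14)·V²/(2·9.81)
Solving for V: V = √(7.2794·2·9.81/(0.049·(24.61/0.14))) = 4.072 m/s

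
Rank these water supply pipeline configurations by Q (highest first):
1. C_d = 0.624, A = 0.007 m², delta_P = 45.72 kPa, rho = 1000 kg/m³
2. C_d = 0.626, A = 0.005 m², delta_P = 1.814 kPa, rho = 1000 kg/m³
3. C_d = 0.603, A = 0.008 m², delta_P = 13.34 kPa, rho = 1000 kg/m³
Case 1: Q = 41.77 L/s
Case 2: Q = 5.962 L/s
Case 3: Q = 24.92 L/s
Ranking (highest first): 1, 3, 2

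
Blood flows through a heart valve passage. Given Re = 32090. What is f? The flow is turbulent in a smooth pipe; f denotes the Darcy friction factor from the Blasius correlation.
Formula: f = \frac{0.316}{Re^{0.25}}
f = 0.316/32090^0.25 = 0.02361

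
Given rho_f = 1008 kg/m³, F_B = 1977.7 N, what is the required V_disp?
Formula: F_B = \rho_f g V_{disp}
Substituting knowns: 1977.7 = 1008·9.81·V_disp
Solving for V_disp: V_disp = 1977.7/(1008·9.81) = 0.2 m³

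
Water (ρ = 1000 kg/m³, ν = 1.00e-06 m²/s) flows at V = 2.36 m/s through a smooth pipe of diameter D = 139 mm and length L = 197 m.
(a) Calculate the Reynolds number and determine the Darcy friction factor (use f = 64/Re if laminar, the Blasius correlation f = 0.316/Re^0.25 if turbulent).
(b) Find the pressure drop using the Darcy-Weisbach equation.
(a) Re = V·D/ν = 2.36·0.139/1.00e-06 = 328040 → turbulent (Re > 4000); f = 0.316/Re^0.25 = 0.316/328040^0.25 = 0.013204 (Blasius is strictly valid for Re ≲ 1e5; used here as the smooth-pipe estimate the problem specifies)
(b) Darcy-Weisbach: ΔP = f·(L/D)·½ρV²/1000 = 0.013204·(197/0.139)·½·1000·2.36²/1000 = 52.11 kPa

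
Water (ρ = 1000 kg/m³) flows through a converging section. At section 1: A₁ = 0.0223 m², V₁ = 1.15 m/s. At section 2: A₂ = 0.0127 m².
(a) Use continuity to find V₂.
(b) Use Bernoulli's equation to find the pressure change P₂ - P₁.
(a) Continuity: A₁V₁=A₂V₂ -> V₂=A₁V₁/A₂=0.0223*1.15/0.0127=2.02 m/s
(b) Bernoulli: P₂-P₁=0.5*rho*(V₁^2-V₂^2)/1000=0.5*1000*(1.15^2-2.02^2)/1000=-1.379 kPa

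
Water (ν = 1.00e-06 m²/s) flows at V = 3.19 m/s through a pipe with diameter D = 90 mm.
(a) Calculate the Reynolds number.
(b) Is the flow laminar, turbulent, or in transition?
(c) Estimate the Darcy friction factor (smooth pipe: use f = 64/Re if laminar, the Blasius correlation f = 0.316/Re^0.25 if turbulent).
(a) Re = V·D/ν = 3.19·0.09/1.00e-06 = 287100
(b) Flow regime: turbulent (Re > 4000)
(c) Friction factor: f = 0.316/Re^0.25 = 0.316/287100^0.25 = 0.01365 (Blasius is strictly valid for Re ≲ 1e5; used here as the smooth-pipe estimate the problem specifies)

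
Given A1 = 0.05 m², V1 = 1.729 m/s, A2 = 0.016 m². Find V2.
Formula: V_2 = \frac{A_1 V_1}{A_2}
V2 = 0.05·1.729/0.016 = 5.403 m/s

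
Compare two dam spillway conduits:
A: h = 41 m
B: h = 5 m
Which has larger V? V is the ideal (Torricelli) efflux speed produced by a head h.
V(A) = 28.36 m/s, V(B) = 9.905 m/s. Answer: A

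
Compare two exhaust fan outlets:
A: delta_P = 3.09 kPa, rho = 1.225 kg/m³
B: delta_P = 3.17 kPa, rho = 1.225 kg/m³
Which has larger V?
V(A) = 71.03 m/s, V(B) = 71.94 m/s. Answer: B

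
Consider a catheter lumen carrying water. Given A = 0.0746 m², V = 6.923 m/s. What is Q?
Formula: Q = A V
Q = 0.0746·6.923·1000 = 516.5 L/s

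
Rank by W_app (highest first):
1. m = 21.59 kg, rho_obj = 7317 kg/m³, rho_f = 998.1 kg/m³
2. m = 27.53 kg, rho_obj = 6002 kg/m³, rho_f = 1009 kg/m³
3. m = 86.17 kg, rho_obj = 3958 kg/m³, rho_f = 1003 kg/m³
Case 1: W_app = 182.9 N
Case 2: W_app = 224.7 N
Case 3: W_app = 631.1 N
Ranking (highest first): 3, 2, 1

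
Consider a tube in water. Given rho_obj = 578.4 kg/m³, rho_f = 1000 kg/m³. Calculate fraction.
Formula: f_{sub} = \frac{\rho_{obj}}{\rho_f}
fraction = 578.4/1000 = 0.5784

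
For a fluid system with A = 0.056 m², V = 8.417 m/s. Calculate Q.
Formula: Q = A V
Q = 0.056·8.417·1000 = 471.4 L/s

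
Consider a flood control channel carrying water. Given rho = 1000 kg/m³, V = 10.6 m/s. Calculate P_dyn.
Formula: P_{dyn} = \frac{1}{2} \rho V^2
P_dyn = 0.5·1000·10.6²/1000 = 56.18 kPa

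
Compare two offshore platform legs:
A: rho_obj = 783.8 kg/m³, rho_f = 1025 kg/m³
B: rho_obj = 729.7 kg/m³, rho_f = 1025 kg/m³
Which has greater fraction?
fraction(A) = 0.7647, fraction(B) = 0.7119. Answer: A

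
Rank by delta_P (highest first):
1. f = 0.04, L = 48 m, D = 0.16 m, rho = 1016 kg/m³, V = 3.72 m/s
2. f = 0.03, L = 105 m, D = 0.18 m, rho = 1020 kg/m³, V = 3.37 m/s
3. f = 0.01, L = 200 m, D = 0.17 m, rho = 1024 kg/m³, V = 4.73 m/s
Case 1: delta_P = 84.36 kPa
Case 2: delta_P = 101.4 kPa
Case 3: delta_P = 134.8 kPa
Ranking (highest first): 3, 2, 1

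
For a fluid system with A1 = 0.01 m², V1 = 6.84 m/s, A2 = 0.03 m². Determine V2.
Formula: V_2 = \frac{A_1 V_1}{A_2}
V2 = 0.01·6.84/0.03 = 2.28 m/s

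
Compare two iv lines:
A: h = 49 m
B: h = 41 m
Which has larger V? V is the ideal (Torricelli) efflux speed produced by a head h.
V(A) = 31.01 m/s, V(B) = 28.36 m/s. Answer: A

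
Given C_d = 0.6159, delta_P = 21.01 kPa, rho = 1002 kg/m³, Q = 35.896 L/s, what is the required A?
Formula: Q = C_d A \sqrt{\frac{2 \Delta P}{\rho}}
Substituting knowns: 35.896 = 0.6159·A·√(2·(21.01·1000)/1002)·1000
Solving for A: A = (35.896/1000)/(0.6159·√(2·(21.01·1000)/1002)) = 0.009 m²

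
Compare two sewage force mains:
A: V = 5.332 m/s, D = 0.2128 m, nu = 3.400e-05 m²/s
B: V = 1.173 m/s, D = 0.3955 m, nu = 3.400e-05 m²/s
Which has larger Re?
Re(A) = 33372, Re(B) = 13645. Answer: A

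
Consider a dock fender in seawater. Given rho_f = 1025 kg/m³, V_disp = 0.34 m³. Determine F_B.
Formula: F_B = \rho_f g V_{disp}
F_B = 1025·9.81·0.34 = 3419 N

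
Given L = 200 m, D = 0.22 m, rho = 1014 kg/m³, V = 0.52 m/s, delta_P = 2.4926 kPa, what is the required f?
Formula: \Delta P = f \frac{L}{D} \frac{\rho V^2}{2}
Substituting knowns: 2.4926 = f·(200/0.22)·0.5·1014·0.52²/1000
Solving for f: f = (2.4926·1000)/((200/0.22)·0.5·1014·0.52²) = 0.02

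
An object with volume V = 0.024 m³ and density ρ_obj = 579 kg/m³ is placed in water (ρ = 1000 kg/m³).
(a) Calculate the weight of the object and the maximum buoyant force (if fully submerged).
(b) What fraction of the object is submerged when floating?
(a) W=rho_obj*g*V=579*9.81*0.024=136.3 N; F_B(max)=rho*g*V=1000*9.81*0.024=235.4 N
(b) Floating fraction=rho_obj/rho=579/1000=0.579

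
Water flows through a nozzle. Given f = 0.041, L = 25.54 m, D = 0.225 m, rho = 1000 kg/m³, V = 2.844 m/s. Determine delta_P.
Formula: \Delta P = f \frac{L}{D} \frac{\rho V^2}{2}
delta_P = 0.041·(25.54/0.225)·0.5·1000·2.844²/1000 = 18.82 kPa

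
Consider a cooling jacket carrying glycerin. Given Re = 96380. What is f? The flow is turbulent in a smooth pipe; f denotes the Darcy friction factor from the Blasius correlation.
Formula: f = \frac{0.316}{Re^{0.25}}
f = 0.316/96380^0.25 = 0.01793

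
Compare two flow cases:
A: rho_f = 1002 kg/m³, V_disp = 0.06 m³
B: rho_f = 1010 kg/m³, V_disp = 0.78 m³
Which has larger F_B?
F_B(A) = 589.8 N, F_B(B) = 7728 N. Answer: B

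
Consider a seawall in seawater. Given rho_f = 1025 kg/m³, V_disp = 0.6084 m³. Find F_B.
Formula: F_B = \rho_f g V_{disp}
F_B = 1025·9.81·0.6084 = 6118 N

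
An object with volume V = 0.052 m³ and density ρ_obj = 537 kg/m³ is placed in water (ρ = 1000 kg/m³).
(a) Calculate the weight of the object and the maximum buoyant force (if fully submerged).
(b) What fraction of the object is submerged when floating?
(a) W=rho_obj*g*V=537*9.81*0.052=273.9 N; F_B(max)=rho*g*V=1000*9.81*0.052=510.1 N
(b) Floating fraction=rho_obj/rho=537/1000=0.537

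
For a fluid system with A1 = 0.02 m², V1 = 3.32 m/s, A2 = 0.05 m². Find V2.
Formula: V_2 = \frac{A_1 V_1}{A_2}
V2 = 0.02·3.32/0.05 = 1.328 m/s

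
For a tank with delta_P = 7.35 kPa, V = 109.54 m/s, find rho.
Formula: V = \sqrt{\frac{2 \Delta P}{\rho}}
Substituting knowns: 109.54 = √(2·(7.35·1000)/rho)
Solving for rho: rho = 2·(7.35·1000)/109.54² = 1.225 kg/m³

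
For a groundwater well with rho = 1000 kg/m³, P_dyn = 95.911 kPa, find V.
Formula: P_{dyn} = \frac{1}{2} \rho V^2
Substituting knowns: 95.911 = 0.5·1000·V²/1000
Solving for V: V = √(2·(95.911·1000)/1000) = 13.85 m/s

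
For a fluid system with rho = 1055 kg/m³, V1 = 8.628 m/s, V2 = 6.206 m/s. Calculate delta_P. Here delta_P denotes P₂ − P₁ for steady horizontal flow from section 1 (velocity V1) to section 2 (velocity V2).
Formula: \Delta P = \frac{1}{2} \rho (V_1^2 - V_2^2)
delta_P = 0.5·1055·(8.628² − 6.206²)/1000 = 18.95 kPa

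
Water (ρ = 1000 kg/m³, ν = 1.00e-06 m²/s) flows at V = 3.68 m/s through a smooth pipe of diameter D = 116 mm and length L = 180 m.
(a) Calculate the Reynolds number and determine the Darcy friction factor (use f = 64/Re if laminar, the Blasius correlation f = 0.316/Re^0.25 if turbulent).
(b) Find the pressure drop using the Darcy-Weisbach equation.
(a) Re = V·D/ν = 3.68·0.116/1.00e-06 = 426880 → turbulent (Re > 4000); f = 0.316/Re^0.25 = 0.316/426880^0.25 = 0.012363 (Blasius is strictly valid for Re ≲ 1e5; used here as the smooth-pipe estimate the problem specifies)
(b) Darcy-Weisbach: ΔP = f·(L/D)·½ρV²/1000 = 0.012363·(180/0.116)·½·1000·3.68²/1000 = 129.9 kPa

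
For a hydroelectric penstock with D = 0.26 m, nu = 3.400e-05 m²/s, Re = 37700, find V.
Formula: Re = \frac{V D}{\nu}
Substituting knowns: 37700 = V·0.26/3.400e-05
Solving for V: V = 37700·3.400e-05/0.26 = 4.93 m/s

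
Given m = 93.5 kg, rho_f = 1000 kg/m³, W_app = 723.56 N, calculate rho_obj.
Formula: W_{app} = mg\left(1 - \frac{\rho_f}{\rho_{obj}}\right)
Substituting knowns: 723.56 = 93.5·9.81·(1 − 1000/rho_obj)
Solving for rho_obj: rho_obj = 1000/(1 − 723.56/(93.5·9.81)) = 4736 kg/m³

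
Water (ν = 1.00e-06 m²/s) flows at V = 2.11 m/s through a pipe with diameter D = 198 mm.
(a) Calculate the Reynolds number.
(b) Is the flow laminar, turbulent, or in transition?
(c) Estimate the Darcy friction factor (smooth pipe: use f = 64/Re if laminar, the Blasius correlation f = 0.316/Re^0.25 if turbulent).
(a) Re = V·D/ν = 2.11·0.198/1.00e-06 = 417780
(b) Flow regime: turbulent (Re > 4000)
(c) Friction factor: f = 0.316/Re^0.25 = 0.316/417780^0.25 = 0.01243 (Blasius is strictly valid for Re ≲ 1e5; used here as the smooth-pipe estimate the problem specifies)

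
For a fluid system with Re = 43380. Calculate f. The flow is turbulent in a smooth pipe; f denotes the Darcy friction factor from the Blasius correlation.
Formula: f = \frac{0.316}{Re^{0.25}}
f = 0.316/43380^0.25 = 0.0219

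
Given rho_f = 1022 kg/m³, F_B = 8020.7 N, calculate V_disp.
Formula: F_B = \rho_f g V_{disp}
Substituting knowns: 8020.7 = 1022·9.81·V_disp
Solving for V_disp: V_disp = 8020.7/(1022·9.81) = 0.8 m³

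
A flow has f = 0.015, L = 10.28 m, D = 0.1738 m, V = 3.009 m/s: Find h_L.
Formula: h_L = f \frac{L}{D} \frac{V^2}{2g}
h_L = 0.015·(10.28/0.1738)·3.009²/(2·9.81) = 0.4094 m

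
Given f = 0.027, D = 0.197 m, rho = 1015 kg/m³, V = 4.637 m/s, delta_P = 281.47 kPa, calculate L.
Formula: \Delta P = f \frac{L}{D} \frac{\rho V^2}{2}
Substituting knowns: 281.47 = 0.027·(L/0.197)·0.5·1015·4.637²/1000
Solving for L: L = (281.47·1000)·0.197/(0.027·0.5·1015·4.637²) = 188.2 m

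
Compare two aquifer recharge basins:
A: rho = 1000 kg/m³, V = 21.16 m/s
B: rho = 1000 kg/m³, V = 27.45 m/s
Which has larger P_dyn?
P_dyn(A) = 223.9 kPa, P_dyn(B) = 376.8 kPa. Answer: B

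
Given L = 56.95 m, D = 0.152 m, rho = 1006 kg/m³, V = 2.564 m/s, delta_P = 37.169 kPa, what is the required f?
Formula: \Delta P = f \frac{L}{D} \frac{\rho V^2}{2}
Substituting knowns: 37.169 = f·(56.95/0.152)·0.5·1006·2.564²/1000
Solving for f: f = (37.169·1000)/((56.95/0.152)·0.5·1006·2.564²) = 0.03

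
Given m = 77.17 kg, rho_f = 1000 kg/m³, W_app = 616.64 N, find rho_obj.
Formula: W_{app} = mg\left(1 - \frac{\rho_f}{\rho_{obj}}\right)
Substituting knowns: 616.64 = 77.17·9.81·(1 − 1000/rho_obj)
Solving for rho_obj: rho_obj = 1000/(1 − 616.64/(77.17·9.81)) = 5392 kg/m³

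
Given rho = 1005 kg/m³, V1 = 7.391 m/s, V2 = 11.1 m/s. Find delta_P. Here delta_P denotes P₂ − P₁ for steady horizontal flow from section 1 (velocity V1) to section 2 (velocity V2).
Formula: \Delta P = \frac{1}{2} \rho (V_1^2 - V_2^2)
delta_P = 0.5·1005·(7.391² − 11.1²)/1000 = -34.46 kPa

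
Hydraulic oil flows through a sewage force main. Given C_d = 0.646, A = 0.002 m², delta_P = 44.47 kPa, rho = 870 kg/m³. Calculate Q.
Formula: Q = C_d A \sqrt{\frac{2 \Delta P}{\rho}}
Q = 0.646·0.002·√(2·(44.47·1000)/870)·1000 = 13.06 L/s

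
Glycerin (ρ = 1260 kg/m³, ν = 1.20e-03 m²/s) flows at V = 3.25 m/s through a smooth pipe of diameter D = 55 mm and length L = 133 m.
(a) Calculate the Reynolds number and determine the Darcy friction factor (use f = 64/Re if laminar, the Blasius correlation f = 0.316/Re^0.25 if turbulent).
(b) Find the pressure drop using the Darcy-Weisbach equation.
(a) Re = V·D/ν = 3.25·0.055/1.20e-03 = 148.96 → laminar (Re < 2300); f = 64/Re = 64/148.96 = 0.42965
(b) Darcy-Weisbach: ΔP = f·(L/D)·½ρV²/1000 = 0.42965·(133/0.055)·½·1260·3.25²/1000 = 6914 kPa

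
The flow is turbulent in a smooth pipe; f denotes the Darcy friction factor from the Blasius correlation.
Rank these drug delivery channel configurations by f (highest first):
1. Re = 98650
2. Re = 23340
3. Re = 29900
Case 1: f = 0.01783
Case 2: f = 0.02557
Case 3: f = 0.02403
Ranking (highest first): 2, 3, 1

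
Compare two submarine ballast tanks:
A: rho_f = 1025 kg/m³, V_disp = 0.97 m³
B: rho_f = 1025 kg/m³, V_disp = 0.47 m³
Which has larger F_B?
F_B(A) = 9754 N, F_B(B) = 4726 N. Answer: A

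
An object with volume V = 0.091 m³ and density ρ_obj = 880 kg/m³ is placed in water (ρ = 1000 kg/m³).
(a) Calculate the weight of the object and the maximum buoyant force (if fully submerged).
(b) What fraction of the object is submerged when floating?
(a) W=rho_obj*g*V=880*9.81*0.091=785.6 N; F_B(max)=rho*g*V=1000*9.81*0.091=892.7 N
(b) Floating fraction=rho_obj/rho=880/1000=0.880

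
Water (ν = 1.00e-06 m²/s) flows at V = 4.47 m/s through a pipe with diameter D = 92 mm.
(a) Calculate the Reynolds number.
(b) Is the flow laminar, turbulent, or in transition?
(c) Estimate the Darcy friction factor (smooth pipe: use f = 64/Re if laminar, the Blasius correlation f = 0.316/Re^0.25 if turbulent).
(a) Re = V·D/ν = 4.47·0.092/1.00e-06 = 411240
(b) Flow regime: turbulent (Re > 4000)
(c) Friction factor: f = 0.316/Re^0.25 = 0.316/411240^0.25 = 0.01248 (Blasius is strictly valid for Re ≲ 1e5; used here as the smooth-pipe estimate the problem specifies)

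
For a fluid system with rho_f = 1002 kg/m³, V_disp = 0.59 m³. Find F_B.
Formula: F_B = \rho_f g V_{disp}
F_B = 1002·9.81·0.59 = 5799 N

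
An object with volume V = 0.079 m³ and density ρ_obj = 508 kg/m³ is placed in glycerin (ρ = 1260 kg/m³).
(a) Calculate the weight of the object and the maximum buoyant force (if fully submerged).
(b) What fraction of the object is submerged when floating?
(a) W=rho_obj*g*V=508*9.81*0.079=393.7 N; F_B(max)=rho*g*V=1260*9.81*0.079=976.5 N
(b) Floating fraction=rho_obj/rho=508/1260=0.403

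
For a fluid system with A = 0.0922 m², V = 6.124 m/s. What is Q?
Formula: Q = A V
Q = 0.0922·6.124·1000 = 564.6 L/s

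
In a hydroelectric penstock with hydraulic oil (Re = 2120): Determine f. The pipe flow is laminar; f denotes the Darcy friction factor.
Formula: f = \frac{64}{Re}
f = 64/2120 = 0.03019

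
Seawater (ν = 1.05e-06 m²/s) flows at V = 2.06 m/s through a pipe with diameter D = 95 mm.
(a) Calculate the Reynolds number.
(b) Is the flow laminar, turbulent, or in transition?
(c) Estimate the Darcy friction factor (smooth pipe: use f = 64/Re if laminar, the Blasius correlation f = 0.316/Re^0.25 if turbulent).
(a) Re = V·D/ν = 2.06·0.095/1.05e-06 = 186380
(b) Flow regime: turbulent (Re > 4000)
(c) Friction factor: f = 0.316/Re^0.25 = 0.316/186380^0.25 = 0.01521 (Blasius is strictly valid for Re ≲ 1e5; used here as the smooth-pipe estimate the problem specifies)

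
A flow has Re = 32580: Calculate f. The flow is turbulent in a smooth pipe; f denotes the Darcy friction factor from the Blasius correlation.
Formula: f = \frac{0.316}{Re^{0.25}}
f = 0.316/32580^0.25 = 0.02352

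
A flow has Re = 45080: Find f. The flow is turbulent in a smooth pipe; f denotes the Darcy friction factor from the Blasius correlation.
Formula: f = \frac{0.316}{Re^{0.25}}
f = 0.316/45080^0.25 = 0.02169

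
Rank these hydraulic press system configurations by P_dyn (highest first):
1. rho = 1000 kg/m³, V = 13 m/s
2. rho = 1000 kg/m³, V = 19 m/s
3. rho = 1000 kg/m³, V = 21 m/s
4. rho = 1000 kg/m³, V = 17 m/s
Case 1: P_dyn = 84.5 kPa
Case 2: P_dyn = 180.5 kPa
Case 3: P_dyn = 220.5 kPa
Case 4: P_dyn = 144.5 kPa
Ranking (highest first): 3, 2, 4, 1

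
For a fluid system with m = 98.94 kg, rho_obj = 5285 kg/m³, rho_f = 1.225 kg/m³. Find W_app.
Formula: W_{app} = mg\left(1 - \frac{\rho_f}{\rho_{obj}}\right)
W_app = 98.94·9.81·(1 − 1.225/5285) = 970.4 N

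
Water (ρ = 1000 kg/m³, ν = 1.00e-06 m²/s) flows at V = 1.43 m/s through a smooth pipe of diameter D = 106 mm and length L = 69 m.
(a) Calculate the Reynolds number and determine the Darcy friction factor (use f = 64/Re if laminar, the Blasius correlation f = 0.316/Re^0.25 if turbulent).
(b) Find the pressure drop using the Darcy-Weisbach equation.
(a) Re = V·D/ν = 1.43·0.106/1.00e-06 = 151580 → turbulent (Re > 4000); f = 0.316/Re^0.25 = 0.316/151580^0.25 = 0.016015 (Blasius is strictly valid for Re ≲ 1e5; used here as the smooth-pipe estimate the problem specifies)
(b) Darcy-Weisbach: ΔP = f·(L/D)·½ρV²/1000 = 0.016015·(69/0.106)·½·1000·1.43²/1000 = 10.66 kPa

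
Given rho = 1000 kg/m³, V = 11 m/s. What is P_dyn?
Formula: P_{dyn} = \frac{1}{2} \rho V^2
P_dyn = 0.5·1000·11²/1000 = 60.5 kPa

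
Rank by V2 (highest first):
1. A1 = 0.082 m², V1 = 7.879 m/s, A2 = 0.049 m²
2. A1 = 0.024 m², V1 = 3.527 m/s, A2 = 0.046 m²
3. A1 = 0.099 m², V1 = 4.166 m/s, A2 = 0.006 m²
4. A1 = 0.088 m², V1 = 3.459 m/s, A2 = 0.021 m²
Case 1: V2 = 13.19 m/s
Case 2: V2 = 1.84 m/s
Case 3: V2 = 68.74 m/s
Case 4: V2 = 14.49 m/s
Ranking (highest first): 3, 4, 1, 2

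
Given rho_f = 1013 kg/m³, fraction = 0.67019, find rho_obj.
Formula: f_{sub} = \frac{\rho_{obj}}{\rho_f}
Substituting knowns: 0.67019 = rho_obj/1013
Solving for rho_obj: rho_obj = 0.67019·1013 = 678.9 kg/m³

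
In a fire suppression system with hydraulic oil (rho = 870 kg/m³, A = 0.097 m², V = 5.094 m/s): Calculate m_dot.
Formula: \dot{m} = \rho A V
m_dot = 870·0.097·5.094 = 429.9 kg/s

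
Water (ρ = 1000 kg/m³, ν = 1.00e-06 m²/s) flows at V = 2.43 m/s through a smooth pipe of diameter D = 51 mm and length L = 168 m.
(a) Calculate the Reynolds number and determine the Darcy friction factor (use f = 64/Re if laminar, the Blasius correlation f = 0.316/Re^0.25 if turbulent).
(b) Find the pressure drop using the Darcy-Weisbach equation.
(a) Re = V·D/ν = 2.43·0.051/1.00e-06 = 123930 → turbulent (Re > 4000); f = 0.316/Re^0.25 = 0.316/123930^0.25 = 0.016842 (Blasius is strictly valid for Re ≲ 1e5; used here as the smooth-pipe estimate the problem specifies)
(b) Darcy-Weisbach: ΔP = f·(L/D)·½ρV²/1000 = 0.016842·(168/0.051)·½·1000·2.43²/1000 = 163.8 kPa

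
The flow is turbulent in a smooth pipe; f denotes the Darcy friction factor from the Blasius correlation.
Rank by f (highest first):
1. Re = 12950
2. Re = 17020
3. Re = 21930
Case 1: f = 0.02962
Case 2: f = 0.02767
Case 3: f = 0.02597
Ranking (highest first): 1, 2, 3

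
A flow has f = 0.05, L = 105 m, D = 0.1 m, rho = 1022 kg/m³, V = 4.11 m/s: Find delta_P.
Formula: \Delta P = f \frac{L}{D} \frac{\rho V^2}{2}
delta_P = 0.05·(105/0.1)·0.5·1022·4.11²/1000 = 453.2 kPa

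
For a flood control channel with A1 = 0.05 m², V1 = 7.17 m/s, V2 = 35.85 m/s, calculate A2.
Formula: V_2 = \frac{A_1 V_1}{A_2}
Substituting knowns: 35.85 = 0.05·7.17/A2
Solving for A2: A2 = 0.05·7.17/35.85 = 0.01 m²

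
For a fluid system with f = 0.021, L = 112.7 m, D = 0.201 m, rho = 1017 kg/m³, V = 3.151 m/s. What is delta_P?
Formula: \Delta P = f \frac{L}{D} \frac{\rho V^2}{2}
delta_P = 0.021·(112.7/0.201)·0.5·1017·3.151²/1000 = 59.45 kPa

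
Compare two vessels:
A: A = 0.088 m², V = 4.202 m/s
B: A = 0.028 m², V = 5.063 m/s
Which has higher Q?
Q(A) = 369.8 L/s, Q(B) = 141.8 L/s. Answer: A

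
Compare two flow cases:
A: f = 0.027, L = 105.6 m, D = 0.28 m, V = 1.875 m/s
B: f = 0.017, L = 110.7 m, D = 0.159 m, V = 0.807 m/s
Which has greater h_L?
h_L(A) = 1.825 m, h_L(B) = 0.3929 m. Answer: A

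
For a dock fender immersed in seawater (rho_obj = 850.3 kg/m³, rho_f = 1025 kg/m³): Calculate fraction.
Formula: f_{sub} = \frac{\rho_{obj}}{\rho_f}
fraction = 850.3/1025 = 0.8296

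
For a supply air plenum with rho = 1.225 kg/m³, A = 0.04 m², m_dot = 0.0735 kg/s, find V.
Formula: \dot{m} = \rho A V
Substituting knowns: 0.0735 = 1.225·0.04·V
Solving for V: V = 0.0735/(1.225·0.04) = 1.5 m/s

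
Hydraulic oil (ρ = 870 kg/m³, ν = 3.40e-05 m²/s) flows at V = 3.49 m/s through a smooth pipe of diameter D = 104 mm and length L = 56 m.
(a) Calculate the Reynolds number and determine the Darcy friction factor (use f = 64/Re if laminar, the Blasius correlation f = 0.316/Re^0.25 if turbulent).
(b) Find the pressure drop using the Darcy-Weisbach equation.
(a) Re = V·D/ν = 3.49·0.104/3.40e-05 = 10675 → turbulent (Re > 4000); f = 0.316/Re^0.25 = 0.316/10675^0.25 = 0.031088
(b) Darcy-Weisbach: ΔP = f·(L/D)·½ρV²/1000 = 0.031088·(56/0.104)·½·870·3.49²/1000 = 88.69 kPa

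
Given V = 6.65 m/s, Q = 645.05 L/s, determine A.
Formula: Q = A V
Substituting knowns: 645.05 = A·6.65·1000
Solving for A: A = (645.05/1000)/6.65 = 0.097 m²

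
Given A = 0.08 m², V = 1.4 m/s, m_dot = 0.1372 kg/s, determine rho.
Formula: \dot{m} = \rho A V
Substituting knowns: 0.1372 = rho·0.08·1.4
Solving for rho: rho = 0.1372/(0.08·1.4) = 1.225 kg/m³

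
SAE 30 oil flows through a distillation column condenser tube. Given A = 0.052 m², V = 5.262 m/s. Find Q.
Formula: Q = A V
Q = 0.052·5.262·1000 = 273.6 L/s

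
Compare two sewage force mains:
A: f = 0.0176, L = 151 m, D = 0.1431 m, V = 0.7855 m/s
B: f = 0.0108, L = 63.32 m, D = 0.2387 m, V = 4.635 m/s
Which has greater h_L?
h_L(A) = 0.584 m, h_L(B) = 3.137 m. Answer: B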